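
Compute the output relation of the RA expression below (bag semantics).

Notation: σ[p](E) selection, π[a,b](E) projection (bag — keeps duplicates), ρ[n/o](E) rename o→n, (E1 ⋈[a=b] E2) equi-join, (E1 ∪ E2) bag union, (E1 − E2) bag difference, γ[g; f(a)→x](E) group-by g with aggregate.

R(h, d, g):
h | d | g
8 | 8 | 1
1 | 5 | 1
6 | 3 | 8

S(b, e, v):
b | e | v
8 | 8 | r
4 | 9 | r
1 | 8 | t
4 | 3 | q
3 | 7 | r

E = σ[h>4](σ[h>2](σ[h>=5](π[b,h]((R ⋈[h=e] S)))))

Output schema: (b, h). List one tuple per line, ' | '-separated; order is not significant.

Per-node cardinality:
  R → 3
  S → 5
  (R ⋈[h=e] S) → 2
  π[b,h]((R ⋈[h=e] S)) → 2
  σ[h>=5](π[b,h]((R ⋈[h=e] S))) → 2
  σ[h>2](σ[h>=5](π[b,h]((R ⋈[h=e] S)))) → 2
  σ[h>4](σ[h>2](σ[h>=5](π[b,h]((R ⋈[h=e] S))))) → 2

== RESULT ==
b | h
1 | 8
8 | 8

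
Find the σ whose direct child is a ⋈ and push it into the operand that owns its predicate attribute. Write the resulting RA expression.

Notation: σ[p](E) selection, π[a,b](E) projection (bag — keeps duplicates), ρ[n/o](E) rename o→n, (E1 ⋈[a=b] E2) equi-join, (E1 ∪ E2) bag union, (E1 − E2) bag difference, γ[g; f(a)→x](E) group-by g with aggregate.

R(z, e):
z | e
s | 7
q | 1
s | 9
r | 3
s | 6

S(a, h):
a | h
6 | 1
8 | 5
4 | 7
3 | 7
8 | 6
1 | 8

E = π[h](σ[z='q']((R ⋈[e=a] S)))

σ filters on z, owned by the left side.
E' = π[h]((σ[z='q'](R) ⋈[e=a] S))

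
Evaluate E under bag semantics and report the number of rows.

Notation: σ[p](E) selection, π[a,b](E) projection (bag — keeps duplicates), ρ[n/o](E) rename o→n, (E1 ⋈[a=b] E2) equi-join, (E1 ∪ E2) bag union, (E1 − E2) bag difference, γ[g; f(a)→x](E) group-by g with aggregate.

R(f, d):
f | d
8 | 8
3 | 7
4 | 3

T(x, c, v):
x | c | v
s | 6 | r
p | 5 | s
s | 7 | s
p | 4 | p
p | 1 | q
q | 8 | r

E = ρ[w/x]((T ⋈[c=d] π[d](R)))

Stepwise |·|:
  T → 6
  R → 3
  π[d](R) → 3
  (T ⋈[c=d] π[d](R)) → 2
  ρ[w/x]((T ⋈[c=d] π[d](R))) → 2

|E| = 2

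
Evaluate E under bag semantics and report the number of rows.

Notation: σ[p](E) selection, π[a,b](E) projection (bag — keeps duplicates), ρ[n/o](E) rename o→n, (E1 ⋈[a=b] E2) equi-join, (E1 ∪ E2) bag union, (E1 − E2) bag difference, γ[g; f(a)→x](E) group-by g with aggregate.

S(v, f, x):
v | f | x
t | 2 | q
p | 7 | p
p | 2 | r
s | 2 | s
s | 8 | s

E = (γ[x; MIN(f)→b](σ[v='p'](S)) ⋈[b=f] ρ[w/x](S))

Per-node cardinality:
  S → 5
  σ[v='p'](S) → 2
  γ[x; MIN(f)→b](σ[v='p'](S)) → 2
  S → 5
  ρ[w/x](S) → 5
  (γ[x; MIN(f)→b](σ[v='p'](S)) ⋈[b=f] ρ[w/x](S)) → 4

|E| = 4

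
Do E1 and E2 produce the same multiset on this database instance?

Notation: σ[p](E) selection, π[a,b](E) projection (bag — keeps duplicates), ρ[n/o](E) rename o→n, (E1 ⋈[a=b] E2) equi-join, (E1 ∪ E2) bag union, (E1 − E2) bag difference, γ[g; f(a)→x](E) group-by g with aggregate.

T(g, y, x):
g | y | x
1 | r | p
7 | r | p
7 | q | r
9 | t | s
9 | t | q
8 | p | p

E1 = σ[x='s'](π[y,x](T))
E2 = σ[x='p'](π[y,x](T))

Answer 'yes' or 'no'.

E1 row counts bottom-up:
  T → 6
  π[y,x](T) → 6
  σ[x='s'](π[y,x](T)) → 1
E2 row counts bottom-up:
  T → 6
  π[y,x](T) → 6
  σ[x='p'](π[y,x](T)) → 3

E1 result:
y | x
t | s
E2 result:
y | x
p | p
r | p
r | p
Witness: ('r', 'p') appears 0× in E1 but 2× in E2.

no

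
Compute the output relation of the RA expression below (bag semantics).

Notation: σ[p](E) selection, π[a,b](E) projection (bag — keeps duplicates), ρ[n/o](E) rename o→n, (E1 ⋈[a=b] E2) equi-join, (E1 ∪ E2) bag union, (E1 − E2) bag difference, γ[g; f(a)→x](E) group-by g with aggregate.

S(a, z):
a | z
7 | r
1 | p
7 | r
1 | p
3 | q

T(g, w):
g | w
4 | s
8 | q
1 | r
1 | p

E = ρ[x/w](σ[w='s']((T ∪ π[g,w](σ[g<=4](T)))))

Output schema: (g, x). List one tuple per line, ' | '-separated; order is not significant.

Subexpression sizes:
  T → 4
  T → 4
  σ[g<=4](T) → 3
  π[g,w](σ[g<=4](T)) → 3
  (T ∪ π[g,w](σ[g<=4](T))) → 7
  σ[w='s']((T ∪ π[g,w](σ[g<=4](T)))) → 2
  ρ[x/w](σ[w='s']((T ∪ π[g,w](σ[g<=4](T))))) → 2

== RESULT ==
g | x
4 | s
4 | s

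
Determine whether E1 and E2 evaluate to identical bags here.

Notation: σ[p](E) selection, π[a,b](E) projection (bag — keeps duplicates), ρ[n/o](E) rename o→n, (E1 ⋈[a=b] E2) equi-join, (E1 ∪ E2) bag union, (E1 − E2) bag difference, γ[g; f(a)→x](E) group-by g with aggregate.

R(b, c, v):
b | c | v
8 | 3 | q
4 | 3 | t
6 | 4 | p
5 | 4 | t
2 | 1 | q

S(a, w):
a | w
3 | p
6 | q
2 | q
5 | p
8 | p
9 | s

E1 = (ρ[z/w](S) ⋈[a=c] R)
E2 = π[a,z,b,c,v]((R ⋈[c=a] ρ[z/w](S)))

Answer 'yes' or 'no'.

E1 row counts bottom-up:
  S → 6
  ρ[z/w](S) → 6
  R → 5
  (ρ[z/w](S) ⋈[a=c] R) → 2
E2 row counts bottom-up:
  R → 5
  S → 6
  ρ[z/w](S) → 6
  (R ⋈[c=a] ρ[z/w](S)) → 2
  π[a,z,b,c,v]((R ⋈[c=a] ρ[z/w](S))) → 2

E1 and E2 produce the same multiset:
a | z | b | c | v
3 | p | 4 | 3 | t
3 | p | 8 | 3 | q

yes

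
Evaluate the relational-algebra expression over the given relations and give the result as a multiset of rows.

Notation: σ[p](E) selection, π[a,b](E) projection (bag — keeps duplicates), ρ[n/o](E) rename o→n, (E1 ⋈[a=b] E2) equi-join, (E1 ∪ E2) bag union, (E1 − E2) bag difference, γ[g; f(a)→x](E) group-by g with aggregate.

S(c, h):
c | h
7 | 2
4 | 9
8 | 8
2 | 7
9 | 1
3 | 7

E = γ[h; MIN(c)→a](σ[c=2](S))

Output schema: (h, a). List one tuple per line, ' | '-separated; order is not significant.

Row counts bottom-up:
  S → 6
  σ[c=2](S) → 1
  γ[h; MIN(c)→a](σ[c=2](S)) → 1

== RESULT ==
h | a
7 | 2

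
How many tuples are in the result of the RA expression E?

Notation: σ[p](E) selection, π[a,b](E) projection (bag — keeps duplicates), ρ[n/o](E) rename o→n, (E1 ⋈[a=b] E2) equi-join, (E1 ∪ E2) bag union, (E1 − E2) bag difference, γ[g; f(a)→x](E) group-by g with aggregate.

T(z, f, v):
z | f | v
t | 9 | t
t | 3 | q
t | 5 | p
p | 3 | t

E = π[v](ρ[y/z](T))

Subexpression sizes:
  T → 4
  ρ[y/z](T) → 4
  π[v](ρ[y/z](T)) → 4

|E| = 4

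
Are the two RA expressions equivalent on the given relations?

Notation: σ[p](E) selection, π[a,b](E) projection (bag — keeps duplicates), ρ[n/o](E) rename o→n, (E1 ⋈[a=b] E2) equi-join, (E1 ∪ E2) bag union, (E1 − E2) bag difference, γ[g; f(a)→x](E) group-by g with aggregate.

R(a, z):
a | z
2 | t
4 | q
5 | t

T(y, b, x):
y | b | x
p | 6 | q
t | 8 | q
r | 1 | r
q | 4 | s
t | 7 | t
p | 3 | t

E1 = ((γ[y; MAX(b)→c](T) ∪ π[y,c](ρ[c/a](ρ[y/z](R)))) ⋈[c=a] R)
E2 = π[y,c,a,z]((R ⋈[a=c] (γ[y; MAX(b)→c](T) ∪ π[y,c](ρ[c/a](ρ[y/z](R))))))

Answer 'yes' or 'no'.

E1 per-node cardinality:
  T → 6
  γ[y; MAX(b)→c](T) → 4
  R → 3
  ρ[y/z](R) → 3
  ρ[c/a](ρ[y/z](R)) → 3
  π[y,c](ρ[c/a](ρ[y/z](R))) → 3
  (γ[y; MAX(b)→c](T) ∪ π[y,c](ρ[c/a](ρ[y/z](R)))) → 7
  R → 3
  ((γ[y; MAX(b)→c](T) ∪ π[y,c](ρ[c/a](ρ[y/z](R)))) ⋈[c=a] R) → 4
E2 per-node cardinality:
  R → 3
  T → 6
  γ[y; MAX(b)→c](T) → 4
  R → 3
  ρ[y/z](R) → 3
  ρ[c/a](ρ[y/z](R)) → 3
  π[y,c](ρ[c/a](ρ[y/z](R))) → 3
  (γ[y; MAX(b)→c](T) ∪ π[y,c](ρ[c/a](ρ[y/z](R)))) → 7
  (R ⋈[a=c] (γ[y; MAX(b)→c](T) ∪ π[y,c](ρ[c/a](ρ[y/z](R))))) → 4
  π[y,c,a,z]((R ⋈[a=c] (γ[y; MAX(b)→c](T) ∪ π[y,c](ρ[c/a](ρ[y/z](R)))))) → 4

E1 and E2 produce the same multiset:
y | c | a | z
q | 4 | 4 | q
q | 4 | 4 | q
t | 2 | 2 | t
t | 5 | 5 | t

yes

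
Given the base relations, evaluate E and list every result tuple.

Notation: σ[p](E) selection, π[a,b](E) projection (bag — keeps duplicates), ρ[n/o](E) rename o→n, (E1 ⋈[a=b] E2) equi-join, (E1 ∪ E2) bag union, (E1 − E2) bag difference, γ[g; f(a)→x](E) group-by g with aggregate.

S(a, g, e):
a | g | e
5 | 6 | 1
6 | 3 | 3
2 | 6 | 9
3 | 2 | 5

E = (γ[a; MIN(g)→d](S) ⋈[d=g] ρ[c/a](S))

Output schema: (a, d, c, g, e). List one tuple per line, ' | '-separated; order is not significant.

Row counts bottom-up:
  S → 4
  γ[a; MIN(g)→d](S) → 4
  S → 4
  ρ[c/a](S) → 4
  (γ[a; MIN(g)→d](S) ⋈[d=g] ρ[c/a](S)) → 6

== RESULT ==
a | d | c | g | e
2 | 6 | 2 | 6 | 9
2 | 6 | 5 | 6 | 1
3 | 2 | 3 | 2 | 5
5 | 6 | 2 | 6 | 9
5 | 6 | 5 | 6 | 1
6 | 3 | 6 | 3 | 3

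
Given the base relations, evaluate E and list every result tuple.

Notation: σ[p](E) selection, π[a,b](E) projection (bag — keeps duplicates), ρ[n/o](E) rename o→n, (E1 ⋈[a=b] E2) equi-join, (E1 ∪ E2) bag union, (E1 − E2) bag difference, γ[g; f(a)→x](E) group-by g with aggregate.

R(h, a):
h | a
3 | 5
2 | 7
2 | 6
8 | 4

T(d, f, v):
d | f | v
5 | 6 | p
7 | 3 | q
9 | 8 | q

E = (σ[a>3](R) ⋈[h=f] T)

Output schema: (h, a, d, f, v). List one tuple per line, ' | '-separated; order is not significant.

Row counts bottom-up:
  R → 4
  σ[a>3](R) → 4
  T → 3
  (σ[a>3](R) ⋈[h=f] T) → 2

== RESULT ==
h | a | d | f | v
3 | 5 | 7 | 3 | q
8 | 4 | 9 | 8 | q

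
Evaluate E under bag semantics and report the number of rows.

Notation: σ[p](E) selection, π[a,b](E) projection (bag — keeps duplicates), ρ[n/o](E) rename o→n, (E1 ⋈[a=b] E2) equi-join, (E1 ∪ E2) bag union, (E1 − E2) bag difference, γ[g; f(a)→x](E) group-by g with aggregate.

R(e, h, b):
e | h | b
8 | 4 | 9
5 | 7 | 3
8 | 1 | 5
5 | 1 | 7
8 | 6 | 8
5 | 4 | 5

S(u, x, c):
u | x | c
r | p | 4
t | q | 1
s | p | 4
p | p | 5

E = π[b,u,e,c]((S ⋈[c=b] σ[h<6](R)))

Subexpression sizes:
  S → 4
  R → 6
  σ[h<6](R) → 4
  (S ⋈[c=b] σ[h<6](R)) → 2
  π[b,u,e,c]((S ⋈[c=b] σ[h<6](R))) → 2

|E| = 2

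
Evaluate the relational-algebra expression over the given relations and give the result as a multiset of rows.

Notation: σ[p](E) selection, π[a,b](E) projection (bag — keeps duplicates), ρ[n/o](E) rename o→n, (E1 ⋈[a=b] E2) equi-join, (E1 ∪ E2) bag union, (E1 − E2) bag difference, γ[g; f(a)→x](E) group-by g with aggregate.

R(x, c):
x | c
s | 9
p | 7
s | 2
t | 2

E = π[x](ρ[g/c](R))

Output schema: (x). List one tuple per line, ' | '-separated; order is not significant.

Stepwise |·|:
  R → 4
  ρ[g/c](R) → 4
  π[x](ρ[g/c](R)) → 4

== RESULT ==
x
p
s
s
t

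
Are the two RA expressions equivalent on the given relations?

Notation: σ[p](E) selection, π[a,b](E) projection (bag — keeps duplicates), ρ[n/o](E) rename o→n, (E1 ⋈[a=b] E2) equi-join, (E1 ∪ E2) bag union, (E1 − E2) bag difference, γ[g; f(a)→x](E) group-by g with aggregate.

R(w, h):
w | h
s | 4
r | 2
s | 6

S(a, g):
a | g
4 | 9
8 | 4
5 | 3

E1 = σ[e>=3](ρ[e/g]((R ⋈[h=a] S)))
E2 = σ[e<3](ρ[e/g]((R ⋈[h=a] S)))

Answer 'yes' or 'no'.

E1 stepwise |·|:
  R → 3
  S → 3
  (R ⋈[h=a] S) → 1
  ρ[e/g]((R ⋈[h=a] S)) → 1
  σ[e>=3](ρ[e/g]((R ⋈[h=a] S))) → 1
E2 stepwise |·|:
  R → 3
  S → 3
  (R ⋈[h=a] S) → 1
  ρ[e/g]((R ⋈[h=a] S)) → 1
  σ[e<3](ρ[e/g]((R ⋈[h=a] S))) → 0

E1 result:
w | h | a | e
s | 4 | 4 | 9
E2 result:
w | h | a | e
(0 rows)
Witness: ('s', 4, 4, 9) appears 1× in E1 but 0× in E2.

no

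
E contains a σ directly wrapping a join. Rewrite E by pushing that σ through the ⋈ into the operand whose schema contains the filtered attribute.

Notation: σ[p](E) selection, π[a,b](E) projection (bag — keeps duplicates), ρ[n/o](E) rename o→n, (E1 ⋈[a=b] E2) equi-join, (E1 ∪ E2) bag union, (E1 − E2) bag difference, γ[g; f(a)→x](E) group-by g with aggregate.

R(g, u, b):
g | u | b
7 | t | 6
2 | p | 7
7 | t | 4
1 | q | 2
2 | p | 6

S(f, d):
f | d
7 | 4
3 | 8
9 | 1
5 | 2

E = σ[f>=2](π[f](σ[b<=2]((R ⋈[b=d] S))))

σ filters on b, owned by the left side.
E' = σ[f>=2](π[f]((σ[b<=2](R) ⋈[b=d] S)))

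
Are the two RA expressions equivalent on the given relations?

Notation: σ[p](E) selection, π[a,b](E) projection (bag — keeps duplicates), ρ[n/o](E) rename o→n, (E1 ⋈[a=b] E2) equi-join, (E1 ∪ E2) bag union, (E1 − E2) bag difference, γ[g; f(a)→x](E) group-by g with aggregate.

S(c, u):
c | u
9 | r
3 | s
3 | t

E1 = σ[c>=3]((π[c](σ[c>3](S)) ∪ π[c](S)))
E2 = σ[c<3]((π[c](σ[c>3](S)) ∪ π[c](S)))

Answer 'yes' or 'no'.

E1 row counts bottom-up:
  S → 3
  σ[c>3](S) → 1
  π[c](σ[c>3](S)) → 1
  S → 3
  π[c](S) → 3
  (π[c](σ[c>3](S)) ∪ π[c](S)) → 4
  σ[c>=3]((π[c](σ[c>3](S)) ∪ π[c](S))) → 4
E2 row counts bottom-up:
  S → 3
  σ[c>3](S) → 1
  π[c](σ[c>3](S)) → 1
  S → 3
  π[c](S) → 3
  (π[c](σ[c>3](S)) ∪ π[c](S)) → 4
  σ[c<3]((π[c](σ[c>3](S)) ∪ π[c](S))) → 0

E1 result:
c
3
3
9
9
E2 result:
c
(0 rows)
Witness: (3,) appears 2× in E1 but 0× in E2.

no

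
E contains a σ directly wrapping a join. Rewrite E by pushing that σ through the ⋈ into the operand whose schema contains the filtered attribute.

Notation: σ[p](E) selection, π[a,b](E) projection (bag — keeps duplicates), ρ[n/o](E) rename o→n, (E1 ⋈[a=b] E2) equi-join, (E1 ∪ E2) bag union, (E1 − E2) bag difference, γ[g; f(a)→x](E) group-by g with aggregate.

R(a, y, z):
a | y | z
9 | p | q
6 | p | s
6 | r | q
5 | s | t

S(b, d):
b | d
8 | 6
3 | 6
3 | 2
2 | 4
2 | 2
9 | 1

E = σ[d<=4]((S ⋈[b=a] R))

σ filters on d, owned by the left side.
E' = (σ[d<=4](S) ⋈[b=a] R)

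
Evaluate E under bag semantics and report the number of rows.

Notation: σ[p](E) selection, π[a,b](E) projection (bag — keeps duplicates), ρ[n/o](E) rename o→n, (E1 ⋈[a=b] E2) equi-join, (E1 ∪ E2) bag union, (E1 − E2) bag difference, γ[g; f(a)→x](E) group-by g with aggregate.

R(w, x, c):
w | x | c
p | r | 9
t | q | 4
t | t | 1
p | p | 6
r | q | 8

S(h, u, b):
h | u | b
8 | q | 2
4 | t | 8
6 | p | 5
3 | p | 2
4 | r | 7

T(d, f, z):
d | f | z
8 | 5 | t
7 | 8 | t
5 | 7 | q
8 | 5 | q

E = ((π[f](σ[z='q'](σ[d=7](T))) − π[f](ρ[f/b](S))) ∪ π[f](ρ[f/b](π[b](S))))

Per-node cardinality:
  T → 4
  σ[d=7](T) → 1
  σ[z='q'](σ[d=7](T)) → 0
  π[f](σ[z='q'](σ[d=7](T))) → 0
  S → 5
  ρ[f/b](S) → 5
  π[f](ρ[f/b](S)) → 5
  (π[f](σ[z='q'](σ[d=7](T))) − π[f](ρ[f/b](S))) → 0
  S → 5
  π[b](S) → 5
  ρ[f/b](π[b](S)) → 5
  π[f](ρ[f/b](π[b](S))) → 5
  ((π[f](σ[z='q'](σ[d=7](T))) − π[f](ρ[f/b](S))) ∪ π[f](ρ[f/b](π[b](S)))) → 5

|E| = 5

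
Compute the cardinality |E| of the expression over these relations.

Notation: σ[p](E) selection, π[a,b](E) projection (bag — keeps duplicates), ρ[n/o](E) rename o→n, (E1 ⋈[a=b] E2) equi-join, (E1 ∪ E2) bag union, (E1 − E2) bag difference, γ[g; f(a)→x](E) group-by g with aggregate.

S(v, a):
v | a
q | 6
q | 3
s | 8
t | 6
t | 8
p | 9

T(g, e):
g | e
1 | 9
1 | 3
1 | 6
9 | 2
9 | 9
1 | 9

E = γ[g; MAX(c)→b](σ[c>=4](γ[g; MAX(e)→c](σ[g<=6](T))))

Row counts bottom-up:
  T → 6
  σ[g<=6](T) → 4
  γ[g; MAX(e)→c](σ[g<=6](T)) → 1
  σ[c>=4](γ[g; MAX(e)→c](σ[g<=6](T))) → 1
  γ[g; MAX(c)→b](σ[c>=4](γ[g; MAX(e)→c](σ[g<=6](T)))) → 1

|E| = 1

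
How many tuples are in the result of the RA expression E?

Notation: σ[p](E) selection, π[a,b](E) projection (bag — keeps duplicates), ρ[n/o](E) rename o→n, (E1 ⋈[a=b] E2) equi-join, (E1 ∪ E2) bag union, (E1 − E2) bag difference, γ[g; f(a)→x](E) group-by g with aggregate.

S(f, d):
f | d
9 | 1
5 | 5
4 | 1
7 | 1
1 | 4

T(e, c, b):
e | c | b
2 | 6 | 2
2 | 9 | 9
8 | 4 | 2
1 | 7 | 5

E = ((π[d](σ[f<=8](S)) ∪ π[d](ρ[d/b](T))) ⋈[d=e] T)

Per-node cardinality:
  S → 5
  σ[f<=8](S) → 4
  π[d](σ[f<=8](S)) → 4
  T → 4
  ρ[d/b](T) → 4
  π[d](ρ[d/b](T)) → 4
  (π[d](σ[f<=8](S)) ∪ π[d](ρ[d/b](T))) → 8
  T → 4
  ((π[d](σ[f<=8](S)) ∪ π[d](ρ[d/b](T))) ⋈[d=e] T) → 6

|E| = 6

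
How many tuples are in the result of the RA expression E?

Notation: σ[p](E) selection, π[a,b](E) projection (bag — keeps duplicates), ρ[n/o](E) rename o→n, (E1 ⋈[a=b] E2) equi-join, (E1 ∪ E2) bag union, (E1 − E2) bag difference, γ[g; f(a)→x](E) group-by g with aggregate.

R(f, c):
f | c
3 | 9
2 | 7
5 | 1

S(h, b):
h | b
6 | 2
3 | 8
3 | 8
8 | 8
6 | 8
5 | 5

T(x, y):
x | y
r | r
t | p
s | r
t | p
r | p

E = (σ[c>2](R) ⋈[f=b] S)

Subexpression sizes:
  R → 3
  σ[c>2](R) → 2
  S → 6
  (σ[c>2](R) ⋈[f=b] S) → 1

|E| = 1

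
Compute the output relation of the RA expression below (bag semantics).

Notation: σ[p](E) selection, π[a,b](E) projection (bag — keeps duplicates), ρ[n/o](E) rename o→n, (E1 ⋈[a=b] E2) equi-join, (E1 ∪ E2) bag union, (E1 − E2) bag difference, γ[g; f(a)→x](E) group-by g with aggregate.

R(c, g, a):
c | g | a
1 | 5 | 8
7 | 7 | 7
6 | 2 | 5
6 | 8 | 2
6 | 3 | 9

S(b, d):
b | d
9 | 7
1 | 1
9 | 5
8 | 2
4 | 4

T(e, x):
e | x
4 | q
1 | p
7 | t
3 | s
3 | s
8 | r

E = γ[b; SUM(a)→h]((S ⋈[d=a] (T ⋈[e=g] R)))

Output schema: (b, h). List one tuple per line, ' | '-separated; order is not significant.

Per-node cardinality:
  S → 5
  T → 6
  R → 5
  (T ⋈[e=g] R) → 4
  (S ⋈[d=a] (T ⋈[e=g] R)) → 2
  γ[b; SUM(a)→h]((S ⋈[d=a] (T ⋈[e=g] R))) → 2

== RESULT ==
b | h
8 | 2
9 | 7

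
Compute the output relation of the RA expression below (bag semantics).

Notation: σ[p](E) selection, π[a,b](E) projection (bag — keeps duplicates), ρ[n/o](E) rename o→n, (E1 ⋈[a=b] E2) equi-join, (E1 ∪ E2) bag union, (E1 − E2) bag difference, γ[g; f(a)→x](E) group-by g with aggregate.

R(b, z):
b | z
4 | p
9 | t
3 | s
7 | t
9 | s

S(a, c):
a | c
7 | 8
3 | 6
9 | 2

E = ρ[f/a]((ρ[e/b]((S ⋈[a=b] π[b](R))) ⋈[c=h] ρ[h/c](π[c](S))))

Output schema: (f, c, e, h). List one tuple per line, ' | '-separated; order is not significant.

Per-node cardinality:
  S → 3
  R → 5
  π[b](R) → 5
  (S ⋈[a=b] π[b](R)) → 4
  ρ[e/b]((S ⋈[a=b] π[b](R))) → 4
  S → 3
  π[c](S) → 3
  ρ[h/c](π[c](S)) → 3
  (ρ[e/b]((S ⋈[a=b] π[b](R))) ⋈[c=h] ρ[h/c](π[c](S))) → 4
  ρ[f/a]((ρ[e/b]((S ⋈[a=b] π[b](R))) ⋈[c=h] ρ[h/c](π[c](S)))) → 4

== RESULT ==
f | c | e | h
3 | 6 | 3 | 6
7 | 8 | 7 | 8
9 | 2 | 9 | 2
9 | 2 | 9 | 2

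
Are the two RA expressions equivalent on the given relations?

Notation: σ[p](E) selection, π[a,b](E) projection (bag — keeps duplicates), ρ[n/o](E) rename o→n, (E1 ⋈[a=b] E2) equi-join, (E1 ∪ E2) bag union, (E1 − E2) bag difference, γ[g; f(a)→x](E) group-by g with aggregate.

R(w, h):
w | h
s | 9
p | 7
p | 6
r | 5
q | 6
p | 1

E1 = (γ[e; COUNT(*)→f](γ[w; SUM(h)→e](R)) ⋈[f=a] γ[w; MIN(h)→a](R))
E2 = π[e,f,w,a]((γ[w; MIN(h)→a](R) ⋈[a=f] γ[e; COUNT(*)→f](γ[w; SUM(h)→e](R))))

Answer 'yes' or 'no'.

E1 subexpression sizes:
  R → 6
  γ[w; SUM(h)→e](R) → 4
  γ[e; COUNT(*)→f](γ[w; SUM(h)→e](R)) → 4
  R → 6
  γ[w; MIN(h)→a](R) → 4
  (γ[e; COUNT(*)→f](γ[w; SUM(h)→e](R)) ⋈[f=a] γ[w; MIN(h)→a](R)) → 4
E2 subexpression sizes:
  R → 6
  γ[w; MIN(h)→a](R) → 4
  R → 6
  γ[w; SUM(h)→e](R) → 4
  γ[e; COUNT(*)→f](γ[w; SUM(h)→e](R)) → 4
  (γ[w; MIN(h)→a](R) ⋈[a=f] γ[e; COUNT(*)→f](γ[w; SUM(h)→e](R))) → 4
  π[e,f,w,a]((γ[w; MIN(h)→a](R) ⋈[a=f] γ[e; COUNT(*)→f](γ[w; SUM(h)→e](R)))) → 4

E1 and E2 produce the same multiset:
e | f | w | a
5 | 1 | p | 1
6 | 1 | p | 1
9 | 1 | p | 1
14 | 1 | p | 1

yes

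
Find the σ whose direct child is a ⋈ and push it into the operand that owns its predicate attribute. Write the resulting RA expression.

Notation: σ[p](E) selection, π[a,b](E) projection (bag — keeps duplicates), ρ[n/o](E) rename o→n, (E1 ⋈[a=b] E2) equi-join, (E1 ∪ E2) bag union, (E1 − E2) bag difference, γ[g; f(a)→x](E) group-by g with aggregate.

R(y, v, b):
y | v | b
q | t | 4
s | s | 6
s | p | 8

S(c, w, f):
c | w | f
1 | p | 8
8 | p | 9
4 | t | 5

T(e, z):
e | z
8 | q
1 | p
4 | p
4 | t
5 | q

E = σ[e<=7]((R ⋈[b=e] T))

σ filters on e, owned by the right side.
E' = (R ⋈[b=e] σ[e<=7](T))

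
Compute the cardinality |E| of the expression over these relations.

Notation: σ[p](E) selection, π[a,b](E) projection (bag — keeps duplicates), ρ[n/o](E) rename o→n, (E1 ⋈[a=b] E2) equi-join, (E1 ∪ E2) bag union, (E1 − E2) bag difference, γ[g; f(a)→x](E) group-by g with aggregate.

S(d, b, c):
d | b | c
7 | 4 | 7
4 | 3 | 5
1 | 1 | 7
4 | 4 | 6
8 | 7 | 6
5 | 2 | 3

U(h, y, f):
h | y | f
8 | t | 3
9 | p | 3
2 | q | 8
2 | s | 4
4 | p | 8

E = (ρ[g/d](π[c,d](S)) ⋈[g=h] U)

Row counts bottom-up:
  S → 6
  π[c,d](S) → 6
  ρ[g/d](π[c,d](S)) → 6
  U → 5
  (ρ[g/d](π[c,d](S)) ⋈[g=h] U) → 3

|E| = 3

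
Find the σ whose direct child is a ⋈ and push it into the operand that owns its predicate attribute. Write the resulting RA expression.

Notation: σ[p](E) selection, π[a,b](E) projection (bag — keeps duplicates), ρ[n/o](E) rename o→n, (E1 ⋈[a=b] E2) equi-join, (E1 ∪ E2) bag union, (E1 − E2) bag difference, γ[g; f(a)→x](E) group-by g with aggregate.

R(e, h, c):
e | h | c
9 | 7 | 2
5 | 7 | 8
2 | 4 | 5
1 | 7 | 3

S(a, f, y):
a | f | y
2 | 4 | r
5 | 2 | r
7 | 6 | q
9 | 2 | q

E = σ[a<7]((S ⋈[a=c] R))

σ filters on a, owned by the left side.
E' = (σ[a<7](S) ⋈[a=c] R)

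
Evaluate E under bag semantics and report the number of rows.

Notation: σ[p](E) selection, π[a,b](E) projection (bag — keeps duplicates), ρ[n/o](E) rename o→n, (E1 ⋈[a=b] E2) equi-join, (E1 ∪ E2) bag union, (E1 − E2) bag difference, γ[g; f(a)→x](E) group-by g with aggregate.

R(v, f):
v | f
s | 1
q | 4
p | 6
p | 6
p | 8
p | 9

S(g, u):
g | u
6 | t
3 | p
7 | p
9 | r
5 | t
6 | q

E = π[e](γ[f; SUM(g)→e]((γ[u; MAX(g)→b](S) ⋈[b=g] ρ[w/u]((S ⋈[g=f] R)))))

Per-node cardinality:
  S → 6
  γ[u; MAX(g)→b](S) → 4
  S → 6
  R → 6
  (S ⋈[g=f] R) → 5
  ρ[w/u]((S ⋈[g=f] R)) → 5
  (γ[u; MAX(g)→b](S) ⋈[b=g] ρ[w/u]((S ⋈[g=f] R))) → 9
  γ[f; SUM(g)→e]((γ[u; MAX(g)→b](S) ⋈[b=g] ρ[w/u]((S ⋈[g=f] R)))) → 2
  π[e](γ[f; SUM(g)→e]((γ[u; MAX(g)→b](S) ⋈[b=g] ρ[w/u]((S ⋈[g=f] R))))) → 2

|E| = 2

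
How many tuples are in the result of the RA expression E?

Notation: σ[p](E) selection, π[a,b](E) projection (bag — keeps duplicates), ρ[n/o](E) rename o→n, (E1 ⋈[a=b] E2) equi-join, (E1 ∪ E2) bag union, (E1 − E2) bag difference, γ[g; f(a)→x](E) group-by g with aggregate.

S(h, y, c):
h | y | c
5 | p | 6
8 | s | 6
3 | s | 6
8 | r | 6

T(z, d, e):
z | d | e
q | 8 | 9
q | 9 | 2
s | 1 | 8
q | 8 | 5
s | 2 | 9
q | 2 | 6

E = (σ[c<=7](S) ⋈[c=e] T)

Per-node cardinality:
  S → 4
  σ[c<=7](S) → 4
  T → 6
  (σ[c<=7](S) ⋈[c=e] T) → 4

|E| = 4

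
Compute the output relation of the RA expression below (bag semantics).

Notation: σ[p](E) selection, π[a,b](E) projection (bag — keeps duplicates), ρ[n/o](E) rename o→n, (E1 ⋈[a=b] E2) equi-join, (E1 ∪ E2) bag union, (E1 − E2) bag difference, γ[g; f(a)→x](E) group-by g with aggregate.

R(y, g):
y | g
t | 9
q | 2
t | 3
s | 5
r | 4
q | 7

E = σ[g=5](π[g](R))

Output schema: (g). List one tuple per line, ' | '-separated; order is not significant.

Per-node cardinality:
  R → 6
  π[g](R) → 6
  σ[g=5](π[g](R)) → 1

== RESULT ==
g
5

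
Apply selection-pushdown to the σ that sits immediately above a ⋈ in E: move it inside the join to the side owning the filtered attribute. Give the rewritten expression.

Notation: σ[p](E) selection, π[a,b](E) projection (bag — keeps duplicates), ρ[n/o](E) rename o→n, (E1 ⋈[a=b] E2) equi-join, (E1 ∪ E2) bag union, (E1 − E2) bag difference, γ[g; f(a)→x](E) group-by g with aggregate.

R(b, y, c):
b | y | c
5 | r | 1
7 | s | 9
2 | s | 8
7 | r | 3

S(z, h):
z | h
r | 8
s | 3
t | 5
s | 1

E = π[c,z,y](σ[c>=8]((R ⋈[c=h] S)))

σ filters on c, owned by the left side.
E' = π[c,z,y]((σ[c>=8](R) ⋈[c=h] S))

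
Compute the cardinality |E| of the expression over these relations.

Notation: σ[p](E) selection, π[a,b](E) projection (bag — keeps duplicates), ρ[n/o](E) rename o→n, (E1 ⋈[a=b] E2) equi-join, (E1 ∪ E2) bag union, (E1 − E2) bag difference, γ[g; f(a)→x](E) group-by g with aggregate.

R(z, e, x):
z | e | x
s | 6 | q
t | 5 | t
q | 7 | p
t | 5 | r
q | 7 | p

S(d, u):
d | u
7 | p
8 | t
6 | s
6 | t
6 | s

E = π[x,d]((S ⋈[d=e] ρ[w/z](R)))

Per-node cardinality:
  S → 5
  R → 5
  ρ[w/z](R) → 5
  (S ⋈[d=e] ρ[w/z](R)) → 5
  π[x,d]((S ⋈[d=e] ρ[w/z](R))) → 5

|E| = 5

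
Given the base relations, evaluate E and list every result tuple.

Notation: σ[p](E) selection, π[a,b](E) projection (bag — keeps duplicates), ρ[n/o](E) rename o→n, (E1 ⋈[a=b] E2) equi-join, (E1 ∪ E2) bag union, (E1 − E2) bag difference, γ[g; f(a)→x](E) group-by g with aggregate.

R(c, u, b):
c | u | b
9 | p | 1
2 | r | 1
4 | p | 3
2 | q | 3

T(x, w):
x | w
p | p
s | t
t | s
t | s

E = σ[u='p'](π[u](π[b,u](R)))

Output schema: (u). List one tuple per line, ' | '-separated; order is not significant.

Row counts bottom-up:
  R → 4
  π[b,u](R) → 4
  π[u](π[b,u](R)) → 4
  σ[u='p'](π[u](π[b,u](R))) → 2

== RESULT ==
u
p
p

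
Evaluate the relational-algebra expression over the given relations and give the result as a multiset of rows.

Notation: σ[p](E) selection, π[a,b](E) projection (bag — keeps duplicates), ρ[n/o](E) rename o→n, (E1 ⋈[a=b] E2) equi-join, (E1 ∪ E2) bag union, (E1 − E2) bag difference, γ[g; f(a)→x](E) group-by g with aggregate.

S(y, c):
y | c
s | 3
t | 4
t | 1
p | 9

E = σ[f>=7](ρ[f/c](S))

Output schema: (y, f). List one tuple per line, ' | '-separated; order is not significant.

Stepwise |·|:
  S → 4
  ρ[f/c](S) → 4
  σ[f>=7](ρ[f/c](S)) → 1

== RESULT ==
y | f
p | 9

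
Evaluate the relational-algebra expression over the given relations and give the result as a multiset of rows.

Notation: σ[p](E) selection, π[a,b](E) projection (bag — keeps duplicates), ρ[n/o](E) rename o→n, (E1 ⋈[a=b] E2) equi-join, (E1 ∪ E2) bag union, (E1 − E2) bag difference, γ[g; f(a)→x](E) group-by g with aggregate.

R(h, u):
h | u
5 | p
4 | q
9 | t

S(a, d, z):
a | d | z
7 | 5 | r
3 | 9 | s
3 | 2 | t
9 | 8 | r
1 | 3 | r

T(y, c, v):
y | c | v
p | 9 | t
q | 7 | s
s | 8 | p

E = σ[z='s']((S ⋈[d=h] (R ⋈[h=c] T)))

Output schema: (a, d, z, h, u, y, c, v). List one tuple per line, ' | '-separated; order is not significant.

Per-node cardinality:
  S → 5
  R → 3
  T → 3
  (R ⋈[h=c] T) → 1
  (S ⋈[d=h] (R ⋈[h=c] T)) → 1
  σ[z='s']((S ⋈[d=h] (R ⋈[h=c] T))) → 1

== RESULT ==
a | d | z | h | u | y | c | v
3 | 9 | s | 9 | t | p | 9 | t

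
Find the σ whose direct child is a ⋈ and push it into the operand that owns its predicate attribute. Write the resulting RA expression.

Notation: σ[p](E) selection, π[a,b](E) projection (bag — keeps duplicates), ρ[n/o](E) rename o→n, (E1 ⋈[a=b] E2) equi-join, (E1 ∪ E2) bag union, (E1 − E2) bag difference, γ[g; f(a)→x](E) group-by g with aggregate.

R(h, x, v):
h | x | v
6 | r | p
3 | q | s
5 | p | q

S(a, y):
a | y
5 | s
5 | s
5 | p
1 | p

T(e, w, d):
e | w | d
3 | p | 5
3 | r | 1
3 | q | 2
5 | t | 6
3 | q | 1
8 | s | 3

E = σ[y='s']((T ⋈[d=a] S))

σ filters on y, owned by the right side.
E' = (T ⋈[d=a] σ[y='s'](S))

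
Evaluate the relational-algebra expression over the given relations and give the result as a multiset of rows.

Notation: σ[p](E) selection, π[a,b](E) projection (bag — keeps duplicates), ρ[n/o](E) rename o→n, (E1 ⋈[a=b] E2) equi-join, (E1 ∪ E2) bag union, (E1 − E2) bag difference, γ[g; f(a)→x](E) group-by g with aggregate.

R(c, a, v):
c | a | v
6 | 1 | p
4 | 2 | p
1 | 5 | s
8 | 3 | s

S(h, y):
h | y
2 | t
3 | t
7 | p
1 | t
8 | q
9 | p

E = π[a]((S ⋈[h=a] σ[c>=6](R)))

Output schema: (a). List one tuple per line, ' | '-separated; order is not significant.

Subexpression sizes:
  S → 6
  R → 4
  σ[c>=6](R) → 2
  (S ⋈[h=a] σ[c>=6](R)) → 2
  π[a]((S ⋈[h=a] σ[c>=6](R))) → 2

== RESULT ==
a
1
3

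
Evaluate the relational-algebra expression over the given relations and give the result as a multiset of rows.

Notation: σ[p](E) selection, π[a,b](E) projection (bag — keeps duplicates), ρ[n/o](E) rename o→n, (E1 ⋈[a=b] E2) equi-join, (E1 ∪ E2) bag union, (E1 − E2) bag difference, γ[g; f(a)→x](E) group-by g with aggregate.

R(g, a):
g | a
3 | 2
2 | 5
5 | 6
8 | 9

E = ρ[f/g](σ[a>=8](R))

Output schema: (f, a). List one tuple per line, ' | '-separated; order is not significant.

Stepwise |·|:
  R → 4
  σ[a>=8](R) → 1
  ρ[f/g](σ[a>=8](R)) → 1

== RESULT ==
f | a
8 | 9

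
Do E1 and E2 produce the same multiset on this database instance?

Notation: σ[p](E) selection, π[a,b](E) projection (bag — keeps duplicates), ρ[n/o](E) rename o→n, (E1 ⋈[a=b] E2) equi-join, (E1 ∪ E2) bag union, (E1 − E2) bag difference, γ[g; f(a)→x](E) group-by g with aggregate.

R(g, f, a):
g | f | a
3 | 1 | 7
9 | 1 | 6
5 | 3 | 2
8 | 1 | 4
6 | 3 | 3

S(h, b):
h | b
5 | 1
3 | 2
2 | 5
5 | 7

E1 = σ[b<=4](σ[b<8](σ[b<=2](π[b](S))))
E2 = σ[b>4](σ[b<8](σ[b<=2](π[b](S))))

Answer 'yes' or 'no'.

E1 per-node cardinality:
  S → 4
  π[b](S) → 4
  σ[b<=2](π[b](S)) → 2
  σ[b<8](σ[b<=2](π[b](S))) → 2
  σ[b<=4](σ[b<8](σ[b<=2](π[b](S)))) → 2
E2 per-node cardinality:
  S → 4
  π[b](S) → 4
  σ[b<=2](π[b](S)) → 2
  σ[b<8](σ[b<=2](π[b](S))) → 2
  σ[b>4](σ[b<8](σ[b<=2](π[b](S)))) → 0

E1 result:
b
1
2
E2 result:
b
(0 rows)
Witness: (1,) appears 1× in E1 but 0× in E2.

no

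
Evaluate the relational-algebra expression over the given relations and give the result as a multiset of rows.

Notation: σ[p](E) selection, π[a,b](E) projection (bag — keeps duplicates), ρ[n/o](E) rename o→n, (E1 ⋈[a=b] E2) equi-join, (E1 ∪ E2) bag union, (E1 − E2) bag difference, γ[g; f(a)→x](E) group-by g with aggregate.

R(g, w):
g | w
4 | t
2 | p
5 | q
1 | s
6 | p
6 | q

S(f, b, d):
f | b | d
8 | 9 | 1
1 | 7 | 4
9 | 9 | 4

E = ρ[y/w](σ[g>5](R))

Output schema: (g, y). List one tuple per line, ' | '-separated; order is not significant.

Subexpression sizes:
  R → 6
  σ[g>5](R) → 2
  ρ[y/w](σ[g>5](R)) → 2

== RESULT ==
g | y
6 | p
6 | q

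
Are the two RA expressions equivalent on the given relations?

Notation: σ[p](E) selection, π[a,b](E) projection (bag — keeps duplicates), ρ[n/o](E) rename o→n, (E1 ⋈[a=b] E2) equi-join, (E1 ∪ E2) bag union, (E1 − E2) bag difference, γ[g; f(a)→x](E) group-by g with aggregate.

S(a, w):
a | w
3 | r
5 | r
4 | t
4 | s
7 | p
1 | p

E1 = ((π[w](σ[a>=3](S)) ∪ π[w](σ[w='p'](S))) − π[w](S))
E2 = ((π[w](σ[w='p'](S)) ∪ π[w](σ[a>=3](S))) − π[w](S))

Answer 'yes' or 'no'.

E1 per-node cardinality:
  S → 6
  σ[a>=3](S) → 5
  π[w](σ[a>=3](S)) → 5
  S → 6
  σ[w='p'](S) → 2
  π[w](σ[w='p'](S)) → 2
  (π[w](σ[a>=3](S)) ∪ π[w](σ[w='p'](S))) → 7
  S → 6
  π[w](S) → 6
  ((π[w](σ[a>=3](S)) ∪ π[w](σ[w='p'](S))) − π[w](S)) → 1
E2 per-node cardinality:
  S → 6
  σ[w='p'](S) → 2
  π[w](σ[w='p'](S)) → 2
  S → 6
  σ[a>=3](S) → 5
  π[w](σ[a>=3](S)) → 5
  (π[w](σ[w='p'](S)) ∪ π[w](σ[a>=3](S))) → 7
  S → 6
  π[w](S) → 6
  ((π[w](σ[w='p'](S)) ∪ π[w](σ[a>=3](S))) − π[w](S)) → 1

E1 and E2 produce the same multiset:
w
p

yes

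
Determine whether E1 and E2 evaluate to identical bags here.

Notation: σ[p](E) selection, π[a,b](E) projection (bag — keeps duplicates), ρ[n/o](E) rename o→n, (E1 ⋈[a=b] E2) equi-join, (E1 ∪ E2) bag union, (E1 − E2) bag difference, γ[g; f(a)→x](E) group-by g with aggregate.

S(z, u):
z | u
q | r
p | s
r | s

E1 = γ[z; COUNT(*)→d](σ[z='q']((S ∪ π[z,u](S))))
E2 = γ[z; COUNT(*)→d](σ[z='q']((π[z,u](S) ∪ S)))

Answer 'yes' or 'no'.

E1 subexpression sizes:
  S → 3
  S → 3
  π[z,u](S) → 3
  (S ∪ π[z,u](S)) → 6
  σ[z='q']((S ∪ π[z,u](S))) → 2
  γ[z; COUNT(*)→d](σ[z='q']((S ∪ π[z,u](S)))) → 1
E2 subexpression sizes:
  S → 3
  π[z,u](S) → 3
  S → 3
  (π[z,u](S) ∪ S) → 6
  σ[z='q']((π[z,u](S) ∪ S)) → 2
  γ[z; COUNT(*)→d](σ[z='q']((π[z,u](S) ∪ S))) → 1

E1 and E2 produce the same multiset:
z | d
q | 2

yes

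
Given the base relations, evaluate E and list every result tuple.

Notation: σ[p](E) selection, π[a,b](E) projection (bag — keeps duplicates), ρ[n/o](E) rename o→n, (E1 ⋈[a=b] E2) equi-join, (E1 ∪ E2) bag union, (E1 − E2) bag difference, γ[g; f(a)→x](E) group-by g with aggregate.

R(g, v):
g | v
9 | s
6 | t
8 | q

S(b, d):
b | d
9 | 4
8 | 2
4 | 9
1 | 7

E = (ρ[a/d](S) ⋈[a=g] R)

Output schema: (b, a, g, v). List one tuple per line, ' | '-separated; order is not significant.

Subexpression sizes:
  S → 4
  ρ[a/d](S) → 4
  R → 3
  (ρ[a/d](S) ⋈[a=g] R) → 1

== RESULT ==
b | a | g | v
4 | 9 | 9 | s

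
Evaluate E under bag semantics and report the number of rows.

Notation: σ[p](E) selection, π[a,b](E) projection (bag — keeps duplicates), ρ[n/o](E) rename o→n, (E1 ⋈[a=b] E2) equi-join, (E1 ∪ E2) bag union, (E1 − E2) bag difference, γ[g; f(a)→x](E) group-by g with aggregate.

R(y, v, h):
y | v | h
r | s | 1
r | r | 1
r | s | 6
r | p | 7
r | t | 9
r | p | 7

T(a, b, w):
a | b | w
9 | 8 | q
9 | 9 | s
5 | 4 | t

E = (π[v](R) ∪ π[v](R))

Subexpression sizes:
  R → 6
  π[v](R) → 6
  R → 6
  π[v](R) → 6
  (π[v](R) ∪ π[v](R)) → 12

|E| = 12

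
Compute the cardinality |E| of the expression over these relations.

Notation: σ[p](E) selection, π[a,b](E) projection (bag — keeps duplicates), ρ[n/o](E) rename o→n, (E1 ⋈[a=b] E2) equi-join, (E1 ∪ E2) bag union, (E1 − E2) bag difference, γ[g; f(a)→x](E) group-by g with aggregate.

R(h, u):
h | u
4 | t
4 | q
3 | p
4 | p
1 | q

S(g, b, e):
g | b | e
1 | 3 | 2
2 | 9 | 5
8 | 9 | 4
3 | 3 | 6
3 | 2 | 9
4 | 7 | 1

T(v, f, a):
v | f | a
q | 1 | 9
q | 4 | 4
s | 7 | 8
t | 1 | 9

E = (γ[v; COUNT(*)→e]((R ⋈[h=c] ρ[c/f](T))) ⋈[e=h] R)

Row counts bottom-up:
  R → 5
  T → 4
  ρ[c/f](T) → 4
  (R ⋈[h=c] ρ[c/f](T)) → 5
  γ[v; COUNT(*)→e]((R ⋈[h=c] ρ[c/f](T))) → 2
  R → 5
  (γ[v; COUNT(*)→e]((R ⋈[h=c] ρ[c/f](T))) ⋈[e=h] R) → 4

|E| = 4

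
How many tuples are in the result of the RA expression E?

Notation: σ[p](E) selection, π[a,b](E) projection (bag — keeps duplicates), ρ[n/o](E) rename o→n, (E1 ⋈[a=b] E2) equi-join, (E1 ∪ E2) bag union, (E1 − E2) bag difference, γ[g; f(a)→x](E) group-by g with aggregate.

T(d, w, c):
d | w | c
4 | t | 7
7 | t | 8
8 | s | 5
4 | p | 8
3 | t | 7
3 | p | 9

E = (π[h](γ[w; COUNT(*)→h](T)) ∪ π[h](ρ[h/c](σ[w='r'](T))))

Row counts bottom-up:
  T → 6
  γ[w; COUNT(*)→h](T) → 3
  π[h](γ[w; COUNT(*)→h](T)) → 3
  T → 6
  σ[w='r'](T) → 0
  ρ[h/c](σ[w='r'](T)) → 0
  π[h](ρ[h/c](σ[w='r'](T))) → 0
  (π[h](γ[w; COUNT(*)→h](T)) ∪ π[h](ρ[h/c](σ[w='r'](T)))) → 3

|E| = 3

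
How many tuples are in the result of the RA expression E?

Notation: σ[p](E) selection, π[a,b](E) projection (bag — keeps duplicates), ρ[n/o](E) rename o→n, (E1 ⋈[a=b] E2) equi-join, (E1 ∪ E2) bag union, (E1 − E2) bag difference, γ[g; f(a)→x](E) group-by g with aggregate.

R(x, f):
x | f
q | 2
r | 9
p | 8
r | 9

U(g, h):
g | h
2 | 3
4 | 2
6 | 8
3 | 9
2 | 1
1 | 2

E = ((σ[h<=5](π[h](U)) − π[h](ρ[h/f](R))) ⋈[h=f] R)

Stepwise |·|:
  U → 6
  π[h](U) → 6
  σ[h<=5](π[h](U)) → 4
  R → 4
  ρ[h/f](R) → 4
  π[h](ρ[h/f](R)) → 4
  (σ[h<=5](π[h](U)) − π[h](ρ[h/f](R))) → 3
  R → 4
  ((σ[h<=5](π[h](U)) − π[h](ρ[h/f](R))) ⋈[h=f] R) → 1

|E| = 1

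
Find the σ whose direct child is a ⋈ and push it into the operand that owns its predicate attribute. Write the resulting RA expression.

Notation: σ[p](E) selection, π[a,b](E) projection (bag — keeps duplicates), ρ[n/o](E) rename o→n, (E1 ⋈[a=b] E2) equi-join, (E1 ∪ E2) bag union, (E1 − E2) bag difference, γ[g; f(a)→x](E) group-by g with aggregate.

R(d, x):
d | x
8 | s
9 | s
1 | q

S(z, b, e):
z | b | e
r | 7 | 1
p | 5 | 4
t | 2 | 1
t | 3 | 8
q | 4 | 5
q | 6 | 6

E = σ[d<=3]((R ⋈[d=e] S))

σ filters on d, owned by the left side.
E' = (σ[d<=3](R) ⋈[d=e] S)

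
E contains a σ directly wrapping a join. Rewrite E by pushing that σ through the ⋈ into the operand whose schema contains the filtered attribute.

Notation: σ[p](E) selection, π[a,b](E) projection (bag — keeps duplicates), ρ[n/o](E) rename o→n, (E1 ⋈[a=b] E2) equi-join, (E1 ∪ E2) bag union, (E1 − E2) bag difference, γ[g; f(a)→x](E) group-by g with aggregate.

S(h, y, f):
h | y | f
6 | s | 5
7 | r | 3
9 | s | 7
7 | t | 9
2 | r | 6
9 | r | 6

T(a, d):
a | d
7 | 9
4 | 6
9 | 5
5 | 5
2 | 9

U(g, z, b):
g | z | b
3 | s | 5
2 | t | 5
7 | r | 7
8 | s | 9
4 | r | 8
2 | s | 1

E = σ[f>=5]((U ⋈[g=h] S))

σ filters on f, owned by the right side.
E' = (U ⋈[g=h] σ[f>=5](S))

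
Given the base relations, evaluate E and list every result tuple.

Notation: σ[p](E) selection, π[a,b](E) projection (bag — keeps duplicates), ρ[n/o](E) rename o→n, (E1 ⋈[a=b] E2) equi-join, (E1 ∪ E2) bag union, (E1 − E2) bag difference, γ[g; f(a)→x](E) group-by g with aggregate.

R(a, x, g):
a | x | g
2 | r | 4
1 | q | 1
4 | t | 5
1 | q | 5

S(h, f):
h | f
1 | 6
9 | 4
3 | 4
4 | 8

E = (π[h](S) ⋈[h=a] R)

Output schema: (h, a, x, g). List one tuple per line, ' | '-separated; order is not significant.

Subexpression sizes:
  S → 4
  π[h](S) → 4
  R → 4
  (π[h](S) ⋈[h=a] R) → 3

== RESULT ==
h | a | x | g
1 | 1 | q | 1
1 | 1 | q | 5
4 | 4 | t | 5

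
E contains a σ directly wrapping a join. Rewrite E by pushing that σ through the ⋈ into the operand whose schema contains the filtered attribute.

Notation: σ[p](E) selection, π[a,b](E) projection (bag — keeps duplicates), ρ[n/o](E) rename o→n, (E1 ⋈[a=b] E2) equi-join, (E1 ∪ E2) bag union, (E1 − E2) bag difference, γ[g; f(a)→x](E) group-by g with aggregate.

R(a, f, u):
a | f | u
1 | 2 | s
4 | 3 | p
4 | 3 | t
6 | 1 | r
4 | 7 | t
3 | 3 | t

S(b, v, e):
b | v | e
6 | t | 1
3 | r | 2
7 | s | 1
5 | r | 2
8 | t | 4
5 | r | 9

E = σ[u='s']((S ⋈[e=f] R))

σ filters on u, owned by the right side.
E' = (S ⋈[e=f] σ[u='s'](R))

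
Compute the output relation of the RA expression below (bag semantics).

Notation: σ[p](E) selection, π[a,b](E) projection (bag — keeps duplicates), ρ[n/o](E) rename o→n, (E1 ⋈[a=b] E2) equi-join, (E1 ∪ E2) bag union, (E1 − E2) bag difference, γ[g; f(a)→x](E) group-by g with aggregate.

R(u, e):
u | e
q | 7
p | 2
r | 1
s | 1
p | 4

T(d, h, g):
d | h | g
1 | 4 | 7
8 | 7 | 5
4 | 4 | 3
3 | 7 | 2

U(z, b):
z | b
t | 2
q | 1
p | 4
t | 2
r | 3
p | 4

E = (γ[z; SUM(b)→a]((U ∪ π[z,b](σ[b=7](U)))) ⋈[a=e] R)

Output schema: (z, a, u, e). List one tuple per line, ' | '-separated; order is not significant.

Row counts bottom-up:
  U → 6
  U → 6
  σ[b=7](U) → 0
  π[z,b](σ[b=7](U)) → 0
  (U ∪ π[z,b](σ[b=7](U))) → 6
  γ[z; SUM(b)→a]((U ∪ π[z,b](σ[b=7](U)))) → 4
  R → 5
  (γ[z; SUM(b)→a]((U ∪ π[z,b](σ[b=7](U)))) ⋈[a=e] R) → 3

== RESULT ==
z | a | u | e
q | 1 | r | 1
q | 1 | s | 1
t | 4 | p | 4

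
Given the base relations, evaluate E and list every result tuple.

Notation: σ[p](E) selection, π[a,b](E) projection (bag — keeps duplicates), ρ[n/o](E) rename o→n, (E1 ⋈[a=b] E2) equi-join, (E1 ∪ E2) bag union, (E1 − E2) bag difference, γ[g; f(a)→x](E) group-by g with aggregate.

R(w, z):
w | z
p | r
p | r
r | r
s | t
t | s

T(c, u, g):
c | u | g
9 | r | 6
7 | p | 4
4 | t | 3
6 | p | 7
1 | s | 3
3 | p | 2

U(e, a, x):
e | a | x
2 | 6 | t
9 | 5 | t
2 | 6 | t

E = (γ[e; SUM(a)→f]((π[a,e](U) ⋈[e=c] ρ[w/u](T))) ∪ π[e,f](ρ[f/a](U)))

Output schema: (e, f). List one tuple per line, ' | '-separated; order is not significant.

Subexpression sizes:
  U → 3
  π[a,e](U) → 3
  T → 6
  ρ[w/u](T) → 6
  (π[a,e](U) ⋈[e=c] ρ[w/u](T)) → 1
  γ[e; SUM(a)→f]((π[a,e](U) ⋈[e=c] ρ[w/u](T))) → 1
  U → 3
  ρ[f/a](U) → 3
  π[e,f](ρ[f/a](U)) → 3
  (γ[e; SUM(a)→f]((π[a,e](U) ⋈[e=c] ρ[w/u](T))) ∪ π[e,f](ρ[f/a](U))) → 4

== RESULT ==
e | f
2 | 6
2 | 6
9 | 5
9 | 5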